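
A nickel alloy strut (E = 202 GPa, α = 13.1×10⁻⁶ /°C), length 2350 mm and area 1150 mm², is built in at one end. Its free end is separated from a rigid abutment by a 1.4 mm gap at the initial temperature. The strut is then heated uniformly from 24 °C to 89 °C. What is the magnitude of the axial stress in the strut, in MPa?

Unrestrained expansion: δ_free = αΔT L = 13.1×10⁻⁶ × 65 × 2350 = 2.001 mm.
After closing the 1.4 mm clearance, 2.001 − 1.4 = 0.601 mm of expansion remains to be suppressed by the wall.
So σ = E(δ_free − g)/L = 202×10³ × 0.601/2350 = 51.66 MPa.

σ ≈ 51.7 MPa (compressive)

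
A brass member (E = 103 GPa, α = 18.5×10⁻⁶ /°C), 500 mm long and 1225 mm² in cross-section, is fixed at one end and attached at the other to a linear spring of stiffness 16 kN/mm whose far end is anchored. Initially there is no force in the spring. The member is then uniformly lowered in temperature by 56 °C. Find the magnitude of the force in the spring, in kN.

Free thermal contraction: δ_free = αΔT L = 18.5×10⁻⁶ × 56 × 500 = 0.518 mm.
With a force P in the spring, the elastic change of the member is PL/(AE) and that of the spring is P/k; compatibility requires their sum to equal δ_free.
P [ L/(AE) + 1/k ] = δ_free → P [ 500/(1225×103×10³) + 1/(16×10³) ] = 0.518.
P = 0.518 / 6.646×10⁻⁵ = 7794 N.

P ≈ 7.79 kN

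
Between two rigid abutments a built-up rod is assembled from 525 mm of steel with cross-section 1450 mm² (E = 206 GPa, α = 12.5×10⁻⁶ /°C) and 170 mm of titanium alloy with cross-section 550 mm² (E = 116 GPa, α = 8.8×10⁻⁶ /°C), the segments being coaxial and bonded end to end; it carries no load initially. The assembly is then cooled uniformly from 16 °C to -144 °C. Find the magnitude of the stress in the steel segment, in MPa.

σ ≈ 201 MPa (tensile)

With the walls removed the bar would change length by δ_free = Σ αᵢΔT Lᵢ = 12.5×10⁻⁶×160×525 + 8.8×10⁻⁶×160×170 = 1.289 mm.
The rigid supports impose zero overall length change; the single axial force P common to all segments must satisfy P Σ Lᵢ/(AᵢEᵢ) = δ_free.
The series flexibility is Σ Lᵢ/(AᵢEᵢ) = 525/(1450×206×10³) + 170/(550×116×10³) = 4.422×10⁻⁶ mm/N.
P = 1.289 / 4.422×10⁻⁶ = 291600 N = 291.6 kN, tensile.
σ_{steel} = P / A = 291600 / 1450 = 201.1 MPa.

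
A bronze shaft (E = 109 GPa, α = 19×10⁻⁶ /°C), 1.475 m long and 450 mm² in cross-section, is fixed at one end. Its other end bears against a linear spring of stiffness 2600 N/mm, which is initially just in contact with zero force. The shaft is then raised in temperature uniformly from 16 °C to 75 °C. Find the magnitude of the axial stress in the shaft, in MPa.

σ ≈ 8.86 MPa (compressive)

Free thermal expansion: δ_free = αΔT L = 19×10⁻⁶ × 59 × 1475 = 1.653 mm.
With a force P in the spring, the elastic change of the shaft is PL/(AE) and that of the spring is P/k; compatibility requires their sum to equal δ_free.
P [ L/(AE) + 1/k ] = δ_free → P [ 1475/(450×109×10³) + 1/(2600) ] = 1.653.
P = 1.653 / 0.0004147 = 3987 N.
σ = P/A = 3987/450 = 8.861 MPa.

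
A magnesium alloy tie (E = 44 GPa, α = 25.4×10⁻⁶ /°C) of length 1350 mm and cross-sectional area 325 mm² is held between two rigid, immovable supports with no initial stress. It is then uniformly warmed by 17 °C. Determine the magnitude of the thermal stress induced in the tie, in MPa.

σ ≈ 19 MPa (compressive)

Because both ends are immovable the net strain is zero, and the suppressed thermal strain is αΔT = 25.4×10⁻⁶ × 17 = 431.8×10⁻⁶.
The stress required to suppress this strain is σ = Eε = 44×10³ × 431.8×10⁻⁶ = 19 MPa, compressive since the tie is trying to expand.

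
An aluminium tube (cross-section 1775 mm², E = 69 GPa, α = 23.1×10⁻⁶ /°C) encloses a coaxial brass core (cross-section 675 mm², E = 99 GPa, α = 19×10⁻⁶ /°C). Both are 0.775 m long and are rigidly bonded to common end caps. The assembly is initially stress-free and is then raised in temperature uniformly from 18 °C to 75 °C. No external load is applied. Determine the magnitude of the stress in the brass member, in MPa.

Both members must finish at the same length. With the larger α, the aluminium tends to over-expand; the plates restrain it, putting the aluminium in compression and the brass in tension. With no external load the two internal forces are equal and opposite, magnitude P.
Equating the net (thermal + elastic) strains gives |α₁ − α₂|·ΔT = P·[1/(A₁E₁) + 1/(A₂E₂)].
|α₁ − α₂|·ΔT = 4.1×10⁻⁶ × 57 = 0.0002337.
1/(A₁E₁) + 1/(A₂E₂) = 1/(1775×69×10³) + 1/(675×99×10³) = 2.313×10⁻⁸ N⁻¹.
So P = 0.0002337 / 2.313×10⁻⁸ = 10.1 kN.
σ_{brass} = P/A₂ = 10100/675 = 14.97 MPa, tensile.

σ ≈ 15 MPa (tensile)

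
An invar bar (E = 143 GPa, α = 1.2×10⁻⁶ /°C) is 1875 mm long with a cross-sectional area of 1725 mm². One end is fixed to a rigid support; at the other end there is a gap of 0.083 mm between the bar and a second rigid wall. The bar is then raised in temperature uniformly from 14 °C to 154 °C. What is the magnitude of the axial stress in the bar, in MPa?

If the wall were absent the bar would grow by αΔT L = 1.2×10⁻⁶ × 140 × 1875 = 0.315 mm.
After closing the 0.083 mm clearance, 0.315 − 0.083 = 0.232 mm of expansion remains to be suppressed by the wall.
That suppressed elongation corresponds to σ = E·Δ/L = 143×10³ × 0.232/1875 = 17.69 MPa.

σ ≈ 17.7 MPa (compressive)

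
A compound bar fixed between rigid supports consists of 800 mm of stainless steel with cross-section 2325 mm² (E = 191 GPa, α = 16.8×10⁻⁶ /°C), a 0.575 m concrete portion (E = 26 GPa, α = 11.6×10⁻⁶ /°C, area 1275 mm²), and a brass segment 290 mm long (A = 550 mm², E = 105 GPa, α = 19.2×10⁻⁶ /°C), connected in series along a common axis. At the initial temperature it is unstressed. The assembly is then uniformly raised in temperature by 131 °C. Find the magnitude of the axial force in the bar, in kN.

P ≈ 139 kN (compressive)

Free thermal expansion of the whole bar: Σ αᵢΔT Lᵢ = 16.8×10⁻⁶×131×800 + 11.6×10⁻⁶×131×575 + 19.2×10⁻⁶×131×290 = 3.364 mm.
The rigid supports impose zero overall length change; the single axial force P common to all segments must satisfy P Σ Lᵢ/(AᵢEᵢ) = δ_free.
The series flexibility is Σ Lᵢ/(AᵢEᵢ) = 800/(2325×191×10³) + 575/(1275×26×10³) + 290/(550×105×10³) = 2.417×10⁻⁵ mm/N.
Hence P = δ_free / Σ(L/AE) = 3.364/2.417×10⁻⁵ = 139.2 kN (compressive).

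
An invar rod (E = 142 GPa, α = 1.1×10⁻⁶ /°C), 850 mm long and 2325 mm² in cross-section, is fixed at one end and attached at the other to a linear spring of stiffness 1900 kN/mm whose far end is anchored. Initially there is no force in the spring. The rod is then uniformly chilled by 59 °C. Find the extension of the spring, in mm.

δ ≈ 0.00936 mm

The unrestrained thermal change is αΔT L = 1.1×10⁻⁶ × 59 × 850 = 0.05517 mm.
With a force P in the spring, the elastic change of the rod is PL/(AE) and that of the spring is P/k; compatibility requires their sum to equal δ_free.
P [ L/(AE) + 1/k ] = δ_free → P [ 850/(2325×142×10³) + 1/(1900×10³) ] = 0.05517.
P = 0.05517 / 3.101×10⁻⁶ = 17790 N.
Spring extension = P/k = 17790/(1900×10³) = 0.009363 mm.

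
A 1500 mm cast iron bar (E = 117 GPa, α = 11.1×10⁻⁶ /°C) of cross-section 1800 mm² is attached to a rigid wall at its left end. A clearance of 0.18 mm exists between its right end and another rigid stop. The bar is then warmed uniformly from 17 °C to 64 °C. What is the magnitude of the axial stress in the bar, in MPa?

Unrestrained expansion: δ_free = αΔT L = 11.1×10⁻⁶ × 47 × 1500 = 0.7825 mm.
This exceeds the 0.18 mm gap, so the wall pushes back. The portion of expansion that must be recovered elastically is δ_free − gap = 0.7825 − 0.18 = 0.6025 mm.
Compatibility: PL/(AE) = 0.6025 mm, so σ = P/A = E × (0.6025/1500) = 47 MPa.

σ ≈ 47 MPa (compressive)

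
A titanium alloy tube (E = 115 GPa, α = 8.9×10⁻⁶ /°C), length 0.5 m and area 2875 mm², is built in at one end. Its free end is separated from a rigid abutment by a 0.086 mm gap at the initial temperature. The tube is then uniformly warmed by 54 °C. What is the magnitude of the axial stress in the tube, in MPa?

If the wall were absent the tube would grow by αΔT L = 8.9×10⁻⁶ × 54 × 500 = 0.2403 mm.
After closing the 0.086 mm clearance, 0.2403 − 0.086 = 0.1543 mm of expansion remains to be suppressed by the wall.
So σ = E(δ_free − g)/L = 115×10³ × 0.1543/500 = 35.49 MPa.

σ ≈ 35.5 MPa (compressive)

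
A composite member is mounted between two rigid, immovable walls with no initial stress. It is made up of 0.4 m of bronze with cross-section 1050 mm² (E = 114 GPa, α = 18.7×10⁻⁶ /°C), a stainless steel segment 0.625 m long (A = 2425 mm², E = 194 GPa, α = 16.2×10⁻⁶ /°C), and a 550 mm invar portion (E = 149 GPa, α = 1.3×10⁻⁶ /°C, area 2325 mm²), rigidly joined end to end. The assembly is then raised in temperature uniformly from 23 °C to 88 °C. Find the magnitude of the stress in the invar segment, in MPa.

σ ≈ 81.8 MPa (compressive)

If the supports were absent, the total length change would be Σ αᵢΔT Lᵢ = 18.7×10⁻⁶×65×400 + 16.2×10⁻⁶×65×625 + 1.3×10⁻⁶×65×550 = 1.191 mm.
Since the ends are fixed, an axial force P builds up, equal in every segment, with P · Σ Lᵢ/(AᵢEᵢ) = δ_free.
The series flexibility is Σ Lᵢ/(AᵢEᵢ) = 400/(1050×114×10³) + 625/(2425×194×10³) + 550/(2325×149×10³) = 6.258×10⁻⁶ mm/N.
Hence P = δ_free / Σ(L/AE) = 1.191/6.258×10⁻⁶ = 190.3 kN (compressive).
σ_{invar} = P / A = 190300 / 2325 = 81.84 MPa.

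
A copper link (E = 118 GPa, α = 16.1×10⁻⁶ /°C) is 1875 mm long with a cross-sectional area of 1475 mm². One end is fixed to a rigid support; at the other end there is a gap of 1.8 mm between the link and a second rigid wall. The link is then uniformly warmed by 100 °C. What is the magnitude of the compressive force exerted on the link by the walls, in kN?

Free thermal elongation = αΔT L = 16.1×10⁻⁶ × 100 × 1875 = 3.019 mm.
This exceeds the 1.8 mm gap, so the wall pushes back. The portion of expansion that must be recovered elastically is δ_free − gap = 3.019 − 1.8 = 1.219 mm.
So σ = E(δ_free − g)/L = 118×10³ × 1.219/1875 = 76.7 MPa.
P = σA = 76.7 × 1475 = 113.1 kN.

P ≈ 113 kN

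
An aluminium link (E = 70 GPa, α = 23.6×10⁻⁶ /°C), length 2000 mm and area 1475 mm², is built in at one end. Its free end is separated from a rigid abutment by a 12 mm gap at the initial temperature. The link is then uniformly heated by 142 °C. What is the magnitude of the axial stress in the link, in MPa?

If the wall were absent the link would grow by αΔT L = 23.6×10⁻⁶ × 142 × 2000 = 6.702 mm.
This is smaller than the 12 mm clearance, so the link expands freely without reaching the stop — the stress is zero.

σ ≈ 0 MPa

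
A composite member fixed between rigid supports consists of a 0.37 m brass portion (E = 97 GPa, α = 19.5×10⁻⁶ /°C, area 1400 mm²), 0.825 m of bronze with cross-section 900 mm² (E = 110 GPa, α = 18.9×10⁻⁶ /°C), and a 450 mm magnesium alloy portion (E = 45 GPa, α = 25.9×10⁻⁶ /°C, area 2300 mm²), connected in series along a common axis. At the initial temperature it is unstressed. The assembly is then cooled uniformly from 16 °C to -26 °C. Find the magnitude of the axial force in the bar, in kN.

P ≈ 94 kN (tensile)

If the supports were absent, the total length change would be Σ αᵢΔT Lᵢ = 19.5×10⁻⁶×42×370 + 18.9×10⁻⁶×42×825 + 25.9×10⁻⁶×42×450 = 1.447 mm.
The walls prevent any net length change, so an axial force P (same in every segment) develops. Compatibility: P · Σ Lᵢ/(AᵢEᵢ) = δ_free.
Σ Lᵢ/(AᵢEᵢ) = 370/(1400×97×10³) + 825/(900×110×10³) + 450/(2300×45×10³) = 1.541×10⁻⁵ mm/N.
P = 1.447 / 1.541×10⁻⁵ = 93950 N = 93.95 kN, tensile.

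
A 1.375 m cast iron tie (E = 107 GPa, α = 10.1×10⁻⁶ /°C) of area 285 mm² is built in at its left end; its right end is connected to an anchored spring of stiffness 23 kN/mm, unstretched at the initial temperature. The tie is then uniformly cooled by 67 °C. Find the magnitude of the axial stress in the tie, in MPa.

σ ≈ 36.9 MPa (tensile)

If the spring were absent the tie would shorten by αΔT L = 10.1×10⁻⁶ × 67 × 1375 = 0.9305 mm.
With a force P in the spring, the elastic change of the tie is PL/(AE) and that of the spring is P/k; compatibility requires their sum to equal δ_free.
So P = δ_free / [L/(AE) + 1/k] = 0.9305 / [ 1375/(285×107×10³) + 1/(23×10³) ].
P = 0.9305 / 8.857×10⁻⁵ = 10510 N.
σ = P/A = 10510/285 = 36.86 MPa.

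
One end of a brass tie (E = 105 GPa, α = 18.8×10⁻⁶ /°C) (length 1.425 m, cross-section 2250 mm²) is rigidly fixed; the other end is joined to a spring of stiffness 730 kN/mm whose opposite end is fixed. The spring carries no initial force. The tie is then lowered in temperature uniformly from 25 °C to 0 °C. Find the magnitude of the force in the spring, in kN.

P ≈ 90.5 kN

If the spring were absent the tie would shorten by αΔT L = 18.8×10⁻⁶ × 25 × 1425 = 0.6697 mm.
With a force P in the spring, the elastic change of the tie is PL/(AE) and that of the spring is P/k; compatibility requires their sum to equal δ_free.
P [ L/(AE) + 1/k ] = δ_free → P [ 1425/(2250×105×10³) + 1/(730×10³) ] = 0.6697.
P = 0.6697 / 7.402×10⁻⁶ = 90490 N.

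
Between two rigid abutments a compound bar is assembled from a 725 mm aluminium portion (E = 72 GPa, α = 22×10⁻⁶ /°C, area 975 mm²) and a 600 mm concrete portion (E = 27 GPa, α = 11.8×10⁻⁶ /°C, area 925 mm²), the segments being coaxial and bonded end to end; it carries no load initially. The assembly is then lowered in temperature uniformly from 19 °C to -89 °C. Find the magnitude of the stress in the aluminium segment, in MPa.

If the supports were absent, the total length change would be Σ αᵢΔT Lᵢ = 22×10⁻⁶×108×725 + 11.8×10⁻⁶×108×600 = 2.487 mm.
The walls prevent any net length change, so an axial force P (same in every segment) develops. Compatibility: P · Σ Lᵢ/(AᵢEᵢ) = δ_free.
The series flexibility is Σ Lᵢ/(AᵢEᵢ) = 725/(975×72×10³) + 600/(925×27×10³) = 3.435×10⁻⁵ mm/N.
P = 2.487 / 3.435×10⁻⁵ = 72410 N = 72.41 kN, tensile.
σ_{aluminium} = P / A = 72410 / 975 = 74.26 MPa.

σ ≈ 74.3 MPa (tensile)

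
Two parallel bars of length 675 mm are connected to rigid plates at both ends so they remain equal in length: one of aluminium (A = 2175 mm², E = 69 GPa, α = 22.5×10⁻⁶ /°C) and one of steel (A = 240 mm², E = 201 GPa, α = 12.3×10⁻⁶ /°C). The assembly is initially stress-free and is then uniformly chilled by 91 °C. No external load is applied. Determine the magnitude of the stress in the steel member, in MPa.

Equilibrium of a rigid end plate with no external load gives equal and opposite internal forces ±P in the two members. Since α_{aluminium} > α_{steel}, cooling drives the aluminium into tension and the steel into compression.
Setting the final lengths equal and cancelling L: (α₁ − α₂)ΔT = P/(A₁E₁) + P/(A₂E₂).
|α₁ − α₂|·ΔT = 10.2×10⁻⁶ × 91 = 0.0009282.
1/(A₁E₁) + 1/(A₂E₂) = 1/(2175×69×10³) + 1/(240×201×10³) = 2.739×10⁻⁸ N⁻¹.
So P = 0.0009282 / 2.739×10⁻⁸ = 33.88 kN.
σ_{steel} = P/A₂ = 33880/240 = 141.2 MPa, compressive.

σ ≈ 141 MPa (compressive)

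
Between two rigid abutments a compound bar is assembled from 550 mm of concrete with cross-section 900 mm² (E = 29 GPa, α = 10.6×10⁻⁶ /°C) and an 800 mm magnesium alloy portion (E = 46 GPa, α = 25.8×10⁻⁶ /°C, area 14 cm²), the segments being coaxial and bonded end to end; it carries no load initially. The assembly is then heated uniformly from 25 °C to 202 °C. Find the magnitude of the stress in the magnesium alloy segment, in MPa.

σ ≈ 99.9 MPa (compressive)

Free thermal expansion of the whole bar: Σ αᵢΔT Lᵢ = 10.6×10⁻⁶×177×550 + 25.8×10⁻⁶×177×800 = 4.685 mm.
The walls prevent any net length change, so an axial force P (same in every segment) develops. Compatibility: P · Σ Lᵢ/(AᵢEᵢ) = δ_free.
Σ Lᵢ/(AᵢEᵢ) = 550/(900×29×10³) + 800/(1400×46×10³) = 3.35×10⁻⁵ mm/N.
So P = 4.685 / 3.35×10⁻⁵ = 139.9 kN, compressive.
σ_{magnesium alloy} = P / A = 139900 / 1400 = 99.91 MPa.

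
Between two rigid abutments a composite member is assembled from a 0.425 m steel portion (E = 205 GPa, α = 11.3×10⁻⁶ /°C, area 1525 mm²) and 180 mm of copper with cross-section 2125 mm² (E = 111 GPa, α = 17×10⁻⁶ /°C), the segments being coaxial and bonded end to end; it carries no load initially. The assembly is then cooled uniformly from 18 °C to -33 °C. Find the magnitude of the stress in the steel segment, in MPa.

Free thermal contraction of the whole bar: Σ αᵢΔT Lᵢ = 11.3×10⁻⁶×51×425 + 17×10⁻⁶×51×180 = 0.401 mm.
The rigid supports impose zero overall length change; the single axial force P common to all segments must satisfy P Σ Lᵢ/(AᵢEᵢ) = δ_free.
Σ Lᵢ/(AᵢEᵢ) = 425/(1525×205×10³) + 180/(2125×111×10³) = 2.123×10⁻⁶ mm/N.
Hence P = δ_free / Σ(L/AE) = 0.401/2.123×10⁻⁶ = 188.9 kN (tensile).
σ_{steel} = P / A = 188900 / 1525 = 123.9 MPa.

σ ≈ 124 MPa (tensile)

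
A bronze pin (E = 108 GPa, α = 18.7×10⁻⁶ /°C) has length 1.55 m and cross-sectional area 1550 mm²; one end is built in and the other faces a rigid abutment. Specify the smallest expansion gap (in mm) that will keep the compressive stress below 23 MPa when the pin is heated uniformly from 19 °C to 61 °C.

g ≈ 0.887 mm

Free expansion if unrestrained: δ_free = αΔT L = 18.7×10⁻⁶ × 42 × 1550 = 1.217 mm.
A stress of 23 MPa corresponds to the wall pushing the pin back by σL/E = 23×1550/(108×10³) = 0.3301 mm.
The gap must absorb the remainder: g_min = 1.217 − 0.3301 = 0.8873 mm.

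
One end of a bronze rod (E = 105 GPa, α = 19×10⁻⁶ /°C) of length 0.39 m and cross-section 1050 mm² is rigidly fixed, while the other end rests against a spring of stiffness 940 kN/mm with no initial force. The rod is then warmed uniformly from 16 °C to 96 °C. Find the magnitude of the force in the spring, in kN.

P ≈ 129 kN

The unrestrained thermal change is αΔT L = 19×10⁻⁶ × 80 × 390 = 0.5928 mm.
Let P be the compressive force at the spring. The rod shortens elastically by PL/(AE) and the spring compresses by P/k; together these equal δ_free.
So P = δ_free / [L/(AE) + 1/k] = 0.5928 / [ 390/(1050×105×10³) + 1/(940×10³) ].
P = 0.5928 / 4.601×10⁻⁶ = 128800 N.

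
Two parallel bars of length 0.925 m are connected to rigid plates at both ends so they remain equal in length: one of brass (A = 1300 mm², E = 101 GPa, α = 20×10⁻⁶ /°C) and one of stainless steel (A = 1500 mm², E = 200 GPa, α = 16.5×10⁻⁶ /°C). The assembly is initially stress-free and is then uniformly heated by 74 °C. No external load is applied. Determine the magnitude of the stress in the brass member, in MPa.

Both members must finish at the same length. With the larger α, the brass tends to over-expand; the plates restrain it, putting the brass in compression and the stainless steel in tension. With no external load the two internal forces are equal and opposite, magnitude P.
Setting the final lengths equal and cancelling L: (α₁ − α₂)ΔT = P/(A₁E₁) + P/(A₂E₂).
|α₁ − α₂|·ΔT = 3.5×10⁻⁶ × 74 = 0.000259.
1/(A₁E₁) + 1/(A₂E₂) = 1/(1300×101×10³) + 1/(1500×200×10³) = 1.095×10⁻⁸ N⁻¹.
P = 0.000259 / 1.095×10⁻⁸ = 23650 N = 23.65 kN.
σ_{brass} = P/A₁ = 23650/1300 = 18.2 MPa, compressive.

σ ≈ 18.2 MPa (compressive)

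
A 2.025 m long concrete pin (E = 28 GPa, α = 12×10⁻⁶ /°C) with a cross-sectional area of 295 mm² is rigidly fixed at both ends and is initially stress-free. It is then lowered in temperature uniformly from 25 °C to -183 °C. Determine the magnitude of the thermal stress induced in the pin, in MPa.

σ ≈ 69.9 MPa (tensile)

Because both ends are immovable the net strain is zero, and the suppressed thermal strain is αΔT = 12×10⁻⁶ × 208 = 2496×10⁻⁶.
Hence σ = E·αΔT = 28×10³ × 2496×10⁻⁶ = 69.89 MPa, tensile.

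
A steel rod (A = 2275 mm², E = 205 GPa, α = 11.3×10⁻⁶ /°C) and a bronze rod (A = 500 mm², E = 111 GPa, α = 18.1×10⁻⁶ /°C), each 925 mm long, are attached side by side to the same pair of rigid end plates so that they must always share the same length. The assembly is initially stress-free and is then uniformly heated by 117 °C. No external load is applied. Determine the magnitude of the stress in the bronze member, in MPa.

σ ≈ 78.9 MPa (compressive)

The bronze has the larger α, so on heating it would change length more than the steel if both were free. The rigid plates force a common final length, so the bronze is put into compression and the steel into tension, with equal and opposite forces P (no external load).
Equating the net (thermal + elastic) strains gives |α₁ − α₂|·ΔT = P·[1/(A₁E₁) + 1/(A₂E₂)].
|α₁ − α₂|·ΔT = 6.8×10⁻⁶ × 117 = 0.0007956.
1/(A₁E₁) + 1/(A₂E₂) = 1/(2275×205×10³) + 1/(500×111×10³) = 2.016×10⁻⁸ N⁻¹.
So P = 0.0007956 / 2.016×10⁻⁸ = 39.46 kN.
σ_{bronze} = P/A₂ = 39460/500 = 78.92 MPa, compressive.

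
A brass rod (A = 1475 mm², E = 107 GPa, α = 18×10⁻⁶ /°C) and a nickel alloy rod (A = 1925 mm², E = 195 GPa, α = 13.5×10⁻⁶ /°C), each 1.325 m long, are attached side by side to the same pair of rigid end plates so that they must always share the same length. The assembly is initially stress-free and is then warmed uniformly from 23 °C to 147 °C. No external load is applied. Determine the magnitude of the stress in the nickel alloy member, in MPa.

σ ≈ 32.2 MPa (tensile)

Equilibrium of a rigid end plate with no external load gives equal and opposite internal forces ±P in the two members. Since α_{brass} > α_{nickel alloy}, heating drives the brass into compression and the nickel alloy into tension.
Setting the final lengths equal and cancelling L: (α₁ − α₂)ΔT = P/(A₁E₁) + P/(A₂E₂).
|α₁ − α₂|·ΔT = 4.5×10⁻⁶ × 124 = 0.000558.
1/(A₁E₁) + 1/(A₂E₂) = 1/(1475×107×10³) + 1/(1925×195×10³) = 9×10⁻⁹ N⁻¹.
P = 0.000558 / 9×10⁻⁹ = 62000 N = 62 kN.
σ_{nickel alloy} = P/A₂ = 62000/1925 = 32.21 MPa, tensile.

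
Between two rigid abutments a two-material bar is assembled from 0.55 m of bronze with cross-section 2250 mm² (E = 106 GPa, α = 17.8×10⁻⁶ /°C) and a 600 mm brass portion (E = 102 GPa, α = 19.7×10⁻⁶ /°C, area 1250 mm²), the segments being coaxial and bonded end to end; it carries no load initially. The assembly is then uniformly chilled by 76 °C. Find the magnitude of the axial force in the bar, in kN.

With the walls removed the bar would change length by δ_free = Σ αᵢΔT Lᵢ = 17.8×10⁻⁶×76×550 + 19.7×10⁻⁶×76×600 = 1.642 mm.
The walls prevent any net length change, so an axial force P (same in every segment) develops. Compatibility: P · Σ Lᵢ/(AᵢEᵢ) = δ_free.
The series flexibility is Σ Lᵢ/(AᵢEᵢ) = 550/(2250×106×10³) + 600/(1250×102×10³) = 7.012×10⁻⁶ mm/N.
Hence P = δ_free / Σ(L/AE) = 1.642/7.012×10⁻⁶ = 234.2 kN (tensile).

P ≈ 234 kN (tensile)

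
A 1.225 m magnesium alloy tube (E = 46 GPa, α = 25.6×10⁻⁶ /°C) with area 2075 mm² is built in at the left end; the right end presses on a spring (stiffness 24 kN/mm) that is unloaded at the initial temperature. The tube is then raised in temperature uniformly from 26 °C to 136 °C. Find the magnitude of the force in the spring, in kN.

Free thermal expansion: δ_free = αΔT L = 25.6×10⁻⁶ × 110 × 1225 = 3.45 mm.
Let P be the compressive force at the spring. The tube shortens elastically by PL/(AE) and the spring compresses by P/k; together these equal δ_free.
So P = δ_free / [L/(AE) + 1/k] = 3.45 / [ 1225/(2075×46×10³) + 1/(24×10³) ].
P = 3.45 / 5.45×10⁻⁵ = 63290 N.

P ≈ 63.3 kN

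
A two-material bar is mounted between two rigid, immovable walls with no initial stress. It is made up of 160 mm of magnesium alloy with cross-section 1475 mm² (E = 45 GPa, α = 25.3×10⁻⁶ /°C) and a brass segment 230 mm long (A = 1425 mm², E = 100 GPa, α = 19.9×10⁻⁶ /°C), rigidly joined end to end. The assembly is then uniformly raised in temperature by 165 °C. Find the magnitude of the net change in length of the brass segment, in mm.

Free thermal expansion of the whole bar: Σ αᵢΔT Lᵢ = 25.3×10⁻⁶×165×160 + 19.9×10⁻⁶×165×230 = 1.423 mm.
Since the ends are fixed, an axial force P builds up, equal in every segment, with P · Σ Lᵢ/(AᵢEᵢ) = δ_free.
The series flexibility is Σ Lᵢ/(AᵢEᵢ) = 160/(1475×45×10³) + 230/(1425×100×10³) = 4.025×10⁻⁶ mm/N.
So P = 1.423 / 4.025×10⁻⁶ = 353.6 kN, compressive.
For the brass segment, free thermal change = 19.9×10⁻⁶×165×230 = 0.7552 mm and elastic change from P = 353600×230/(1425×100×10³) = 0.5707 mm; these oppose, so the net change is 0.184 mm (segment lengthens).

|ΔL| ≈ 0.184 mm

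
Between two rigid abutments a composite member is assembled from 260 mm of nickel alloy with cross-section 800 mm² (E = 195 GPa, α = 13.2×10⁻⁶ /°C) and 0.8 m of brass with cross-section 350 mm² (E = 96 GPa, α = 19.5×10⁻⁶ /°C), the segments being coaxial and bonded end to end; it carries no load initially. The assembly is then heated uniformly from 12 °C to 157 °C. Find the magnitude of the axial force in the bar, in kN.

Free thermal expansion of the whole bar: Σ αᵢΔT Lᵢ = 13.2×10⁻⁶×145×260 + 19.5×10⁻⁶×145×800 = 2.76 mm.
The rigid supports impose zero overall length change; the single axial force P common to all segments must satisfy P Σ Lᵢ/(AᵢEᵢ) = δ_free.
The series flexibility is Σ Lᵢ/(AᵢEᵢ) = 260/(800×195×10³) + 800/(350×96×10³) = 2.548×10⁻⁵ mm/N.
Hence P = δ_free / Σ(L/AE) = 2.76/2.548×10⁻⁵ = 108.3 kN (compressive).

P ≈ 108 kN (compressive)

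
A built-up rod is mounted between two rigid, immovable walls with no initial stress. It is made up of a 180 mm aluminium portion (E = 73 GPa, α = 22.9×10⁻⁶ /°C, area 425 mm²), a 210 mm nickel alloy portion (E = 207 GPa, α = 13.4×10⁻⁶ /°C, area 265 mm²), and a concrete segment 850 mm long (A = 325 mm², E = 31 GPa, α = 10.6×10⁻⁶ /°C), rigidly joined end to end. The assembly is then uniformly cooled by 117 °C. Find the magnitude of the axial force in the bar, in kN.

With the walls removed the bar would change length by δ_free = Σ αᵢΔT Lᵢ = 22.9×10⁻⁶×117×180 + 13.4×10⁻⁶×117×210 + 10.6×10⁻⁶×117×850 = 1.866 mm.
The rigid supports impose zero overall length change; the single axial force P common to all segments must satisfy P Σ Lᵢ/(AᵢEᵢ) = δ_free.
The series flexibility is Σ Lᵢ/(AᵢEᵢ) = 180/(425×73×10³) + 210/(265×207×10³) + 850/(325×31×10³) = 9.4×10⁻⁵ mm/N.
Hence P = δ_free / Σ(L/AE) = 1.866/9.4×10⁻⁵ = 19.85 kN (tensile).

P ≈ 19.8 kN (tensile)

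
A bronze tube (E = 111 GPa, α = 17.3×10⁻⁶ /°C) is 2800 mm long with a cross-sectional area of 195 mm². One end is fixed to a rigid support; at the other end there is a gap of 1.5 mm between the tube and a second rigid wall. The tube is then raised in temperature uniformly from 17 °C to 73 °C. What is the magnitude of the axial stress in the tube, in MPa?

Unrestrained expansion: δ_free = αΔT L = 17.3×10⁻⁶ × 56 × 2800 = 2.713 mm.
This exceeds the 1.5 mm gap, so the wall pushes back. The portion of expansion that must be recovered elastically is δ_free − gap = 2.713 − 1.5 = 1.213 mm.
So σ = E(δ_free − g)/L = 111×10³ × 1.213/2800 = 48.07 MPa.

σ ≈ 48.1 MPa (compressive)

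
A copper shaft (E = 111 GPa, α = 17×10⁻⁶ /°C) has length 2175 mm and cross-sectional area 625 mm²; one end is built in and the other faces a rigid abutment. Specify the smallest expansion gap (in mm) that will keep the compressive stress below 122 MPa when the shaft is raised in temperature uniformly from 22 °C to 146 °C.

g ≈ 2.19 mm

Free expansion if unrestrained: δ_free = αΔT L = 17×10⁻⁶ × 124 × 2175 = 4.585 mm.
A stress of 122 MPa corresponds to the wall pushing the shaft back by σL/E = 122×2175/(111×10³) = 2.391 mm.
The gap must absorb the remainder: g_min = 4.585 − 2.391 = 2.194 mm.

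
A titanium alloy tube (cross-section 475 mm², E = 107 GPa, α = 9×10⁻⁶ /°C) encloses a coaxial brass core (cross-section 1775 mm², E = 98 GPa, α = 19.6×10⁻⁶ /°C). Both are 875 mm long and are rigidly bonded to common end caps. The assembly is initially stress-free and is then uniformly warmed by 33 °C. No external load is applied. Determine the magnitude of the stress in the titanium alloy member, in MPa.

Equilibrium of a rigid end plate with no external load gives equal and opposite internal forces ±P in the two members. Since α_{brass} > α_{titanium alloy}, heating drives the brass into compression and the titanium alloy into tension.
Equating the net (thermal + elastic) strains gives |α₁ − α₂|·ΔT = P·[1/(A₁E₁) + 1/(A₂E₂)].
|α₁ − α₂|·ΔT = 10.6×10⁻⁶ × 33 = 0.0003498.
1/(A₁E₁) + 1/(A₂E₂) = 1/(475×107×10³) + 1/(1775×98×10³) = 2.542×10⁻⁸ N⁻¹.
So P = 0.0003498 / 2.542×10⁻⁸ = 13.76 kN.
σ_{titanium alloy} = P/A₁ = 13760/475 = 28.97 MPa, tensile.

σ ≈ 29 MPa (tensile)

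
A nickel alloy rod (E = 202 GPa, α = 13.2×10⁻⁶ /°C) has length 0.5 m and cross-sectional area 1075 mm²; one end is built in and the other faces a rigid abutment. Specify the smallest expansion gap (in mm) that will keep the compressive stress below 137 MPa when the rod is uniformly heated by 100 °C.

Free expansion if unrestrained: δ_free = αΔT L = 13.2×10⁻⁶ × 100 × 500 = 0.66 mm.
At the allowable stress the elastic shortening the wall may impose is σL/E = 137 × 500 / (202×10³) = 0.3391 mm.
So the gap has to take up the difference, g_min = δ_free − σL/E = 0.66 − 0.3391 = 0.3209 mm.

g ≈ 0.321 mm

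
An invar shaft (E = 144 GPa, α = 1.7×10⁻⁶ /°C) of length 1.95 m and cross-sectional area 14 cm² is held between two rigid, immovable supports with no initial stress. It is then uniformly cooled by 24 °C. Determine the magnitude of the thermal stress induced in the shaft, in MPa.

σ ≈ 5.88 MPa (tensile)

Because both ends are immovable the net strain is zero, and the suppressed thermal strain is αΔT = 1.7×10⁻⁶ × 24 = 40.8×10⁻⁶.
The stress required to suppress this strain is σ = Eε = 144×10³ × 40.8×10⁻⁶ = 5.875 MPa, tensile since the shaft is trying to contract.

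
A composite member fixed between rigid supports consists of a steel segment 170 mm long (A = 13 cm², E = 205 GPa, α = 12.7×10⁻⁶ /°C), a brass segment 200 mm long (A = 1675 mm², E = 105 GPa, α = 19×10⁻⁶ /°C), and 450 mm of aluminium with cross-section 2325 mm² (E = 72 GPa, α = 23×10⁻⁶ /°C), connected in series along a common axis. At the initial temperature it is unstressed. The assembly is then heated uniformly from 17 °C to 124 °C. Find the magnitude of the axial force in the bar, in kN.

P ≈ 391 kN (compressive)

If the supports were absent, the total length change would be Σ αᵢΔT Lᵢ = 12.7×10⁻⁶×107×170 + 19×10⁻⁶×107×200 + 23×10⁻⁶×107×450 = 1.745 mm.
The walls prevent any net length change, so an axial force P (same in every segment) develops. Compatibility: P · Σ Lᵢ/(AᵢEᵢ) = δ_free.
Σ Lᵢ/(AᵢEᵢ) = 170/(1300×205×10³) + 200/(1675×105×10³) + 450/(2325×72×10³) = 4.463×10⁻⁶ mm/N.
So P = 1.745 / 4.463×10⁻⁶ = 391 kN, compressive.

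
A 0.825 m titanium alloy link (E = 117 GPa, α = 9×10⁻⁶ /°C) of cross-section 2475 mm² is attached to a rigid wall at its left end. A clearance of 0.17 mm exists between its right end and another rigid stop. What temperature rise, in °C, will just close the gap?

ΔT ≈ 22.9 °C

Contact occurs when the free expansion equals the gap: αΔT L = 0.17 mm.
So ΔT = g/(αL) = 0.17/(9×10⁻⁶ × 825) = 22.9 °C.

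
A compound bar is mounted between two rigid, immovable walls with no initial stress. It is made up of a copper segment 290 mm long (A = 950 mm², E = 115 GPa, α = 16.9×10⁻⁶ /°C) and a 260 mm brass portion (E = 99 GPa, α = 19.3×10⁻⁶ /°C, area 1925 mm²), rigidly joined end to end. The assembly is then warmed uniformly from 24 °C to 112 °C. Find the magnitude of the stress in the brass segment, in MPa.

σ ≈ 113 MPa (compressive)

Free thermal expansion of the whole bar: Σ αᵢΔT Lᵢ = 16.9×10⁻⁶×88×290 + 19.3×10⁻⁶×88×260 = 0.8729 mm.
Since the ends are fixed, an axial force P builds up, equal in every segment, with P · Σ Lᵢ/(AᵢEᵢ) = δ_free.
Σ Lᵢ/(AᵢEᵢ) = 290/(950×115×10³) + 260/(1925×99×10³) = 4.019×10⁻⁶ mm/N.
P = 0.8729 / 4.019×10⁻⁶ = 217200 N = 217.2 kN, compressive.
σ_{brass} = P / A = 217200 / 1925 = 112.8 MPa.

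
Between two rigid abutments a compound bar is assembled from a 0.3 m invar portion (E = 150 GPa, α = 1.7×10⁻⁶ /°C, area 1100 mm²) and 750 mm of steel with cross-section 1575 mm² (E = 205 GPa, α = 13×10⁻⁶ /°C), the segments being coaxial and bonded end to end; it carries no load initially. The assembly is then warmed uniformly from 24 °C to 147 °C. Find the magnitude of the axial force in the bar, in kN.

If the supports were absent, the total length change would be Σ αᵢΔT Lᵢ = 1.7×10⁻⁶×123×300 + 13×10⁻⁶×123×750 = 1.262 mm.
Since the ends are fixed, an axial force P builds up, equal in every segment, with P · Σ Lᵢ/(AᵢEᵢ) = δ_free.
Σ Lᵢ/(AᵢEᵢ) = 300/(1100×150×10³) + 750/(1575×205×10³) = 4.141×10⁻⁶ mm/N.
P = 1.262 / 4.141×10⁻⁶ = 304700 N = 304.7 kN, compressive.

P ≈ 305 kN (compressive)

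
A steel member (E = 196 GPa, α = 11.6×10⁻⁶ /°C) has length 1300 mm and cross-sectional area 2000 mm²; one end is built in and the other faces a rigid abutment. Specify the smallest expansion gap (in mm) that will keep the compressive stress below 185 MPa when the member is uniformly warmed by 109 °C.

g ≈ 0.417 mm

Free expansion if unrestrained: δ_free = αΔT L = 11.6×10⁻⁶ × 109 × 1300 = 1.644 mm.
A stress of 185 MPa corresponds to the wall pushing the member back by σL/E = 185×1300/(196×10³) = 1.227 mm.
So the gap has to take up the difference, g_min = δ_free − σL/E = 1.644 − 1.227 = 0.4167 mm.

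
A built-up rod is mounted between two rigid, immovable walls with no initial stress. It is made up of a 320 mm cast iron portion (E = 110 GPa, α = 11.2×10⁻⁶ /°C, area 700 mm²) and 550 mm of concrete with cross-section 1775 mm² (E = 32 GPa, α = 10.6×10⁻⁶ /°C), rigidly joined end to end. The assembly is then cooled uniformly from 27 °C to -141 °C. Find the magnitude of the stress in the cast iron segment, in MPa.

With the walls removed the bar would change length by δ_free = Σ αᵢΔT Lᵢ = 11.2×10⁻⁶×168×320 + 10.6×10⁻⁶×168×550 = 1.582 mm.
The rigid supports impose zero overall length change; the single axial force P common to all segments must satisfy P Σ Lᵢ/(AᵢEᵢ) = δ_free.
The series flexibility is Σ Lᵢ/(AᵢEᵢ) = 320/(700×110×10³) + 550/(1775×32×10³) = 1.384×10⁻⁵ mm/N.
So P = 1.582 / 1.384×10⁻⁵ = 114.3 kN, tensile.
σ_{cast iron} = P / A = 114300 / 700 = 163.3 MPa.

σ ≈ 163 MPa (tensile)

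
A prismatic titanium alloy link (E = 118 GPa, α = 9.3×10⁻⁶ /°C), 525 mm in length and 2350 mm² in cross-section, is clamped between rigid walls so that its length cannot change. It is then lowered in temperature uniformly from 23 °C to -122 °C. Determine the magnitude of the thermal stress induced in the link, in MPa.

σ ≈ 159 MPa (tensile)

Because both ends are immovable the net strain is zero, and the suppressed thermal strain is αΔT = 9.3×10⁻⁶ × 145 = 1348.5×10⁻⁶.
σ = EαΔT = 118×10³ × 9.3×10⁻⁶ × 145 = 159.1 MPa (tensile; the link is trying to contract).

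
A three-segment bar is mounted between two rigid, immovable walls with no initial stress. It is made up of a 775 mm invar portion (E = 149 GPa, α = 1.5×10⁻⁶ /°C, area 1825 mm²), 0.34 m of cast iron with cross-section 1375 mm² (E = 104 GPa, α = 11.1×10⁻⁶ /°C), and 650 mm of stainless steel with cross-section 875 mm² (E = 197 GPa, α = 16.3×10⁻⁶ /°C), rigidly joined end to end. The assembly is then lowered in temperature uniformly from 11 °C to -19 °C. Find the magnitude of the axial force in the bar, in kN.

With the walls removed the bar would change length by δ_free = Σ αᵢΔT Lᵢ = 1.5×10⁻⁶×30×775 + 11.1×10⁻⁶×30×340 + 16.3×10⁻⁶×30×650 = 0.4659 mm.
The walls prevent any net length change, so an axial force P (same in every segment) develops. Compatibility: P · Σ Lᵢ/(AᵢEᵢ) = δ_free.
The series flexibility is Σ Lᵢ/(AᵢEᵢ) = 775/(1825×149×10³) + 340/(1375×104×10³) + 650/(875×197×10³) = 8.999×10⁻⁶ mm/N.
Hence P = δ_free / Σ(L/AE) = 0.4659/8.999×10⁻⁶ = 51.78 kN (tensile).

P ≈ 51.8 kN (tensile)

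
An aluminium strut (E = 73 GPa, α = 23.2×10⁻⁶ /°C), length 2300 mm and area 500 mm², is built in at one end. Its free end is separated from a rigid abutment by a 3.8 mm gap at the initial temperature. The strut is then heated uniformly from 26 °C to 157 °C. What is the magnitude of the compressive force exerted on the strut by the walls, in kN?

Unrestrained expansion: δ_free = αΔT L = 23.2×10⁻⁶ × 131 × 2300 = 6.99 mm.
The gap closes (δ_free > 3.8 mm) and the wall then resists a further 6.99 − 3.8 = 3.19 mm of expansion.
That suppressed elongation corresponds to σ = E·Δ/L = 73×10³ × 3.19/2300 = 101.3 MPa.
P = σA = 101.3 × 500 = 50.63 kN.

P ≈ 50.6 kN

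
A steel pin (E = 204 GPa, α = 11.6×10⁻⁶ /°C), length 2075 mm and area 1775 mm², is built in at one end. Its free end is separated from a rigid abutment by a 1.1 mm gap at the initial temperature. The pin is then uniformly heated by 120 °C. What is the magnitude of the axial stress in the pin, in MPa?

Unrestrained expansion: δ_free = αΔT L = 11.6×10⁻⁶ × 120 × 2075 = 2.888 mm.
This exceeds the 1.1 mm gap, so the wall pushes back. The portion of expansion that must be recovered elastically is δ_free − gap = 2.888 − 1.1 = 1.788 mm.
So σ = E(δ_free − g)/L = 204×10³ × 1.788/2075 = 175.8 MPa.

σ ≈ 176 MPa (compressive)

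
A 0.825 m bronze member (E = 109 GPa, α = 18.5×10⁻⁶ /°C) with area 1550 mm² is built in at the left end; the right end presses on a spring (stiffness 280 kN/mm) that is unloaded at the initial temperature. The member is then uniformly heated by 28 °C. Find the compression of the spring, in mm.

Free thermal expansion: δ_free = αΔT L = 18.5×10⁻⁶ × 28 × 825 = 0.4274 mm.
With a force P in the spring, the elastic change of the member is PL/(AE) and that of the spring is P/k; compatibility requires their sum to equal δ_free.
P [ L/(AE) + 1/k ] = δ_free → P [ 825/(1550×109×10³) + 1/(280×10³) ] = 0.4274.
P = 0.4274 / 8.455×10⁻⁶ = 50550 N.
Spring compression = P/k = 50550/(280×10³) = 0.1805 mm.

δ ≈ 0.181 mm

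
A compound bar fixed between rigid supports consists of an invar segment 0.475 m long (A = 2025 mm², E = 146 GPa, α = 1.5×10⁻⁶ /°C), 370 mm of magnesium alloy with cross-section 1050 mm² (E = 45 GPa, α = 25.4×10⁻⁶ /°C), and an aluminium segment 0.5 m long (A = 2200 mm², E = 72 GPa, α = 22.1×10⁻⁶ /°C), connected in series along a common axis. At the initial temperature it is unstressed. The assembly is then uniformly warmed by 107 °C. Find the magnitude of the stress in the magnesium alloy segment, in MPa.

If the supports were absent, the total length change would be Σ αᵢΔT Lᵢ = 1.5×10⁻⁶×107×475 + 25.4×10⁻⁶×107×370 + 22.1×10⁻⁶×107×500 = 2.264 mm.
The rigid supports impose zero overall length change; the single axial force P common to all segments must satisfy P Σ Lᵢ/(AᵢEᵢ) = δ_free.
The series flexibility is Σ Lᵢ/(AᵢEᵢ) = 475/(2025×146×10³) + 370/(1050×45×10³) + 500/(2200×72×10³) = 1.259×10⁻⁵ mm/N.
P = 2.264 / 1.259×10⁻⁵ = 179800 N = 179.8 kN, compressive.
σ_{magnesium alloy} = P / A = 179800 / 1050 = 171.2 MPa.

σ ≈ 171 MPa (compressive)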